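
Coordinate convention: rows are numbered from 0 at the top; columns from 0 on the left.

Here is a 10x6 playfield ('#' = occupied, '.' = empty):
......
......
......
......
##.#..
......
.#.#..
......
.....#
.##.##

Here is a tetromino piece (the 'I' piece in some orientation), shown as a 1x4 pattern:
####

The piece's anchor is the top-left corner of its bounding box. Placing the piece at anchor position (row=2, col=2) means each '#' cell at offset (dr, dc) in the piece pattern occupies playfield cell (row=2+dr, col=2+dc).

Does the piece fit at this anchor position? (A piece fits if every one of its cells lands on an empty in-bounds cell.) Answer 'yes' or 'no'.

Answer: yes

Derivation:
Check each piece cell at anchor (2, 2):
  offset (0,0) -> (2,2): empty -> OK
  offset (0,1) -> (2,3): empty -> OK
  offset (0,2) -> (2,4): empty -> OK
  offset (0,3) -> (2,5): empty -> OK
All cells valid: yes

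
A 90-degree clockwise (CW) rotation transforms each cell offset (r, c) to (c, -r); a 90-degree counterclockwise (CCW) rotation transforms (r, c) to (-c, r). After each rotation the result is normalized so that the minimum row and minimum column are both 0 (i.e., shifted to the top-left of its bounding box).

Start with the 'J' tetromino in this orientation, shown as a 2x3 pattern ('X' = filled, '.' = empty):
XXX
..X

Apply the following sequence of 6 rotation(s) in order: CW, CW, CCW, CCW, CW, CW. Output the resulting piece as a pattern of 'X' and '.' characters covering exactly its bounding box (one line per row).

Answer: X..
XXX

Derivation:
Start:
XXX
..X
After rotation 1 (CW):
.X
.X
XX
After rotation 2 (CW):
X..
XXX
After rotation 3 (CCW):
.X
.X
XX
After rotation 4 (CCW):
XXX
..X
After rotation 5 (CW):
.X
.X
XX
After rotation 6 (CW):
X..
XXX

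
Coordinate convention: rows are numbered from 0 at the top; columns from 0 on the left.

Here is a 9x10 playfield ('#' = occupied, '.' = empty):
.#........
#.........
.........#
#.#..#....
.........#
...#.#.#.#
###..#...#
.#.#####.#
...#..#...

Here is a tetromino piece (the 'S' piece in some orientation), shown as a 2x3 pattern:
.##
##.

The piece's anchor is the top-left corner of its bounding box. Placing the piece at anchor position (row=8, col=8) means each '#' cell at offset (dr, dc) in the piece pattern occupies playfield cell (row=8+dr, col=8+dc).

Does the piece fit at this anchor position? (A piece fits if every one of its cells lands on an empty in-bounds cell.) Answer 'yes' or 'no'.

Check each piece cell at anchor (8, 8):
  offset (0,1) -> (8,9): empty -> OK
  offset (0,2) -> (8,10): out of bounds -> FAIL
  offset (1,0) -> (9,8): out of bounds -> FAIL
  offset (1,1) -> (9,9): out of bounds -> FAIL
All cells valid: no

Answer: no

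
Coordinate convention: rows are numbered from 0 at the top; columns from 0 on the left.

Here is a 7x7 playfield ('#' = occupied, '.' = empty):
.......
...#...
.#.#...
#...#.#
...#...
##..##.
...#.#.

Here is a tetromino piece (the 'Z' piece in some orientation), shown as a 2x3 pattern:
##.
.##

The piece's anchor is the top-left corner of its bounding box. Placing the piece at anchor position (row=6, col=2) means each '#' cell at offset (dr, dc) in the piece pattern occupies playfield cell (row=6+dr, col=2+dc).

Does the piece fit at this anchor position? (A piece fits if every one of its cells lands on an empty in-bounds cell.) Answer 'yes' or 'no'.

Answer: no

Derivation:
Check each piece cell at anchor (6, 2):
  offset (0,0) -> (6,2): empty -> OK
  offset (0,1) -> (6,3): occupied ('#') -> FAIL
  offset (1,1) -> (7,3): out of bounds -> FAIL
  offset (1,2) -> (7,4): out of bounds -> FAIL
All cells valid: no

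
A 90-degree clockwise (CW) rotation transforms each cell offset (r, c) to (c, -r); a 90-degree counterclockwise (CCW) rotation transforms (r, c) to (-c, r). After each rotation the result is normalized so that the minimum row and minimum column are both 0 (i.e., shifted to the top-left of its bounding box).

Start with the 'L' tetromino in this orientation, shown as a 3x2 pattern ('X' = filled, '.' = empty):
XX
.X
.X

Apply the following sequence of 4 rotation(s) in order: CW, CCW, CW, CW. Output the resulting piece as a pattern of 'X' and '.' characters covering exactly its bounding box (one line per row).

Start:
XX
.X
.X
After rotation 1 (CW):
..X
XXX
After rotation 2 (CCW):
XX
.X
.X
After rotation 3 (CW):
..X
XXX
After rotation 4 (CW):
X.
X.
XX

Answer: X.
X.
XX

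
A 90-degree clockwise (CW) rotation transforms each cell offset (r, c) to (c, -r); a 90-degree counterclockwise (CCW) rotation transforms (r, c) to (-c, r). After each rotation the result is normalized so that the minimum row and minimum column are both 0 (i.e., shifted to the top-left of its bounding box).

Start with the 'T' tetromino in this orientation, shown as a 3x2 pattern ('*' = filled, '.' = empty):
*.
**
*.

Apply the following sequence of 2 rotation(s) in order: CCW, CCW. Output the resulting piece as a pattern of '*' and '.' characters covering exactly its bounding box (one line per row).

Answer: .*
**
.*

Derivation:
Start:
*.
**
*.
After rotation 1 (CCW):
.*.
***
After rotation 2 (CCW):
.*
**
.*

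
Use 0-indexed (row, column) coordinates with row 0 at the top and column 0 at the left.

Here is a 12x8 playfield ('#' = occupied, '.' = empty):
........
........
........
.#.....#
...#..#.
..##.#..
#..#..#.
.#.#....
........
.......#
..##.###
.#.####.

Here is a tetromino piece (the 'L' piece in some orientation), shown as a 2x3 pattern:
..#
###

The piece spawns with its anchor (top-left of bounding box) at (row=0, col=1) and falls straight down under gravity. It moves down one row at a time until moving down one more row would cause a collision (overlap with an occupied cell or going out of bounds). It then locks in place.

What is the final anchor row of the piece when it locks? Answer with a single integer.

Spawn at (row=0, col=1). Try each row:
  row 0: fits
  row 1: fits
  row 2: blocked -> lock at row 1

Answer: 1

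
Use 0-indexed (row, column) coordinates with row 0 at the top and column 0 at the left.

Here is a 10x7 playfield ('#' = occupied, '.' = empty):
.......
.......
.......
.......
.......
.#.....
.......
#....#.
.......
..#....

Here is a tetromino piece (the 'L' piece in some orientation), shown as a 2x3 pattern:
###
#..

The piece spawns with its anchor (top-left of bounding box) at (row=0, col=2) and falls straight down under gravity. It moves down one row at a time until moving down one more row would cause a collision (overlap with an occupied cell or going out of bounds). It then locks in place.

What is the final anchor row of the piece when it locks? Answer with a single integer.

Answer: 7

Derivation:
Spawn at (row=0, col=2). Try each row:
  row 0: fits
  row 1: fits
  row 2: fits
  row 3: fits
  row 4: fits
  row 5: fits
  row 6: fits
  row 7: fits
  row 8: blocked -> lock at row 7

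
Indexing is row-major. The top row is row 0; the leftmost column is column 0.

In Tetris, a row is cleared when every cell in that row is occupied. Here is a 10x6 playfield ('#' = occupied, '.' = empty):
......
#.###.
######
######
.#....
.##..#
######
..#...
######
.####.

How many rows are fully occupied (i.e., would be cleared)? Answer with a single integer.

Answer: 4

Derivation:
Check each row:
  row 0: 6 empty cells -> not full
  row 1: 2 empty cells -> not full
  row 2: 0 empty cells -> FULL (clear)
  row 3: 0 empty cells -> FULL (clear)
  row 4: 5 empty cells -> not full
  row 5: 3 empty cells -> not full
  row 6: 0 empty cells -> FULL (clear)
  row 7: 5 empty cells -> not full
  row 8: 0 empty cells -> FULL (clear)
  row 9: 2 empty cells -> not full
Total rows cleared: 4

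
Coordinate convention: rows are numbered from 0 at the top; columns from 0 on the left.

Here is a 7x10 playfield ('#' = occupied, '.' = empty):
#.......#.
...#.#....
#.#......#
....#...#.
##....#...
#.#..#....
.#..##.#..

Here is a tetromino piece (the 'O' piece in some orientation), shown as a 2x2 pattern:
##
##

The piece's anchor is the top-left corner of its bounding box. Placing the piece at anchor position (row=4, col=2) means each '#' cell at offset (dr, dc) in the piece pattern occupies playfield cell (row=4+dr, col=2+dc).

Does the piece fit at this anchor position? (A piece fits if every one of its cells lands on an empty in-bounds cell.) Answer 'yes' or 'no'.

Answer: no

Derivation:
Check each piece cell at anchor (4, 2):
  offset (0,0) -> (4,2): empty -> OK
  offset (0,1) -> (4,3): empty -> OK
  offset (1,0) -> (5,2): occupied ('#') -> FAIL
  offset (1,1) -> (5,3): empty -> OK
All cells valid: no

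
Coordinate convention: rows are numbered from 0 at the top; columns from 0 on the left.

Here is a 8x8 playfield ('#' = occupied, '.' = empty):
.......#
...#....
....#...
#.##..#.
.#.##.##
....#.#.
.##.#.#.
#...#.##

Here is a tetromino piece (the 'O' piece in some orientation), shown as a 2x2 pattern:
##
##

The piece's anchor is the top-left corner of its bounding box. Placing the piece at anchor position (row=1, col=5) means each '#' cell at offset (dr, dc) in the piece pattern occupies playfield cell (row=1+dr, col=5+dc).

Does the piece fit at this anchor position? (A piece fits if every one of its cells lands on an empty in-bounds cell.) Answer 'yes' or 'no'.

Answer: yes

Derivation:
Check each piece cell at anchor (1, 5):
  offset (0,0) -> (1,5): empty -> OK
  offset (0,1) -> (1,6): empty -> OK
  offset (1,0) -> (2,5): empty -> OK
  offset (1,1) -> (2,6): empty -> OK
All cells valid: yes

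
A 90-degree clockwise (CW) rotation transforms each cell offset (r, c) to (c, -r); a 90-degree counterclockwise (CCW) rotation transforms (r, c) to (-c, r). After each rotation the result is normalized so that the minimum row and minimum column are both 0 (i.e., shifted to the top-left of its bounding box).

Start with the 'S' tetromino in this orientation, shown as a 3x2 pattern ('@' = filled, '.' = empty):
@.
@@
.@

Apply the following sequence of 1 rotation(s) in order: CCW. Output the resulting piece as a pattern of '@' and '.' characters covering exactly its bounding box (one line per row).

Answer: .@@
@@.

Derivation:
Start:
@.
@@
.@
After rotation 1 (CCW):
.@@
@@.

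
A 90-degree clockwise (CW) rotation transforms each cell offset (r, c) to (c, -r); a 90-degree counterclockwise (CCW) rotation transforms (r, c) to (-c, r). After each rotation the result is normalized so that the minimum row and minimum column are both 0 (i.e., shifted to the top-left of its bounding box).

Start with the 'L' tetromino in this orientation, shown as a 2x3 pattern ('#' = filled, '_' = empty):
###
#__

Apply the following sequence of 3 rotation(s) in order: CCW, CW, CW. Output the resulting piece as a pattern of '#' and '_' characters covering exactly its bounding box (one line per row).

Answer: ##
_#
_#

Derivation:
Start:
###
#__
After rotation 1 (CCW):
#_
#_
##
After rotation 2 (CW):
###
#__
After rotation 3 (CW):
##
_#
_#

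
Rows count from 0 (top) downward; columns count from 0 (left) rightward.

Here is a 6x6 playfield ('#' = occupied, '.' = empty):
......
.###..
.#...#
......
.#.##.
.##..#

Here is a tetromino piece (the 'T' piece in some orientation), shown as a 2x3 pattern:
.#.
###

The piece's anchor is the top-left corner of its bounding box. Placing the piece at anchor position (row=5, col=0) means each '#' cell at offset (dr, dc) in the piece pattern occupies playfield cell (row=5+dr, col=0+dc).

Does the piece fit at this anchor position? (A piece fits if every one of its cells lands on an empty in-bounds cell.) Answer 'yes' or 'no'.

Answer: no

Derivation:
Check each piece cell at anchor (5, 0):
  offset (0,1) -> (5,1): occupied ('#') -> FAIL
  offset (1,0) -> (6,0): out of bounds -> FAIL
  offset (1,1) -> (6,1): out of bounds -> FAIL
  offset (1,2) -> (6,2): out of bounds -> FAIL
All cells valid: no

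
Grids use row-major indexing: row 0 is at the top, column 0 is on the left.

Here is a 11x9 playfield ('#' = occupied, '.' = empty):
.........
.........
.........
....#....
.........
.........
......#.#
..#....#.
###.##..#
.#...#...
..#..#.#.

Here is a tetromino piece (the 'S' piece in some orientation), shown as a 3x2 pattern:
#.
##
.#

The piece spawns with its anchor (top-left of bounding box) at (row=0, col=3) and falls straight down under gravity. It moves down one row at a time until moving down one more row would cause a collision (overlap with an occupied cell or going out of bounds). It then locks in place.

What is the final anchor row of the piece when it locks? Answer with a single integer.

Spawn at (row=0, col=3). Try each row:
  row 0: fits
  row 1: blocked -> lock at row 0

Answer: 0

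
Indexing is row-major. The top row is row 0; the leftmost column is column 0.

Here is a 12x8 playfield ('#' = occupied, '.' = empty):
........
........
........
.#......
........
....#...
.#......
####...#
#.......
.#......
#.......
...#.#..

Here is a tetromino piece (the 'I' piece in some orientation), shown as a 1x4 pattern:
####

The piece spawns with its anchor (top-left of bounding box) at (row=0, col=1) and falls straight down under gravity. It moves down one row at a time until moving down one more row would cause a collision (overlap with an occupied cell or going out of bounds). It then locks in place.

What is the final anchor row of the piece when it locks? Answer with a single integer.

Answer: 2

Derivation:
Spawn at (row=0, col=1). Try each row:
  row 0: fits
  row 1: fits
  row 2: fits
  row 3: blocked -> lock at row 2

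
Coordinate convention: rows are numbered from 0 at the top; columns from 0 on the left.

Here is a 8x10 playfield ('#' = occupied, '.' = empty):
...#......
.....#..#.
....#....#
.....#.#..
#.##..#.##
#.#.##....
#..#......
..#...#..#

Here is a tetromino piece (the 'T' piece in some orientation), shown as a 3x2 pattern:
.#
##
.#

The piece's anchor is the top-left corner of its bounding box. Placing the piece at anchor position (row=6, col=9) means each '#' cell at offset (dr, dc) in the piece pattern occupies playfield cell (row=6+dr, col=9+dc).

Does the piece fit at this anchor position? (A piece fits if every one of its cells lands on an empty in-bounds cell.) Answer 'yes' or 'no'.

Check each piece cell at anchor (6, 9):
  offset (0,1) -> (6,10): out of bounds -> FAIL
  offset (1,0) -> (7,9): occupied ('#') -> FAIL
  offset (1,1) -> (7,10): out of bounds -> FAIL
  offset (2,1) -> (8,10): out of bounds -> FAIL
All cells valid: no

Answer: no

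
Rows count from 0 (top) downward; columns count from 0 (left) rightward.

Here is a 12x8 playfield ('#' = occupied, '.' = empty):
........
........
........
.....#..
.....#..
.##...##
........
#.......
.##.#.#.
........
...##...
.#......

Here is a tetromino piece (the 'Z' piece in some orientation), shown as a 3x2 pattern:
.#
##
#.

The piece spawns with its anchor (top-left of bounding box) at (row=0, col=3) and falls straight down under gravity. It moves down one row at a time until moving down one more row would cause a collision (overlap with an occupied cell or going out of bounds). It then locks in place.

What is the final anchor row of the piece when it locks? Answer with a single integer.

Answer: 6

Derivation:
Spawn at (row=0, col=3). Try each row:
  row 0: fits
  row 1: fits
  row 2: fits
  row 3: fits
  row 4: fits
  row 5: fits
  row 6: fits
  row 7: blocked -> lock at row 6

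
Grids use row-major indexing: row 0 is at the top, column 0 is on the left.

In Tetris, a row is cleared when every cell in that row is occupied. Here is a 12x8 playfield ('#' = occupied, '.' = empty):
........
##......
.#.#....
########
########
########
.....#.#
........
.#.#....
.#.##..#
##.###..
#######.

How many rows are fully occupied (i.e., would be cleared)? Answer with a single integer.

Check each row:
  row 0: 8 empty cells -> not full
  row 1: 6 empty cells -> not full
  row 2: 6 empty cells -> not full
  row 3: 0 empty cells -> FULL (clear)
  row 4: 0 empty cells -> FULL (clear)
  row 5: 0 empty cells -> FULL (clear)
  row 6: 6 empty cells -> not full
  row 7: 8 empty cells -> not full
  row 8: 6 empty cells -> not full
  row 9: 4 empty cells -> not full
  row 10: 3 empty cells -> not full
  row 11: 1 empty cell -> not full
Total rows cleared: 3

Answer: 3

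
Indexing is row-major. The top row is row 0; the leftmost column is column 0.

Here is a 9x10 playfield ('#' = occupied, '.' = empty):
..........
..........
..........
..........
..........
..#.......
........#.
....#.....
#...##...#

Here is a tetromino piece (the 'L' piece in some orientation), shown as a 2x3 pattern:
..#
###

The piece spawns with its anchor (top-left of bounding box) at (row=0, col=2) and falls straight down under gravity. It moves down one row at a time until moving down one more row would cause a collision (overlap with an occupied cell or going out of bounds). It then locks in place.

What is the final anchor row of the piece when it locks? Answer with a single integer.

Spawn at (row=0, col=2). Try each row:
  row 0: fits
  row 1: fits
  row 2: fits
  row 3: fits
  row 4: blocked -> lock at row 3

Answer: 3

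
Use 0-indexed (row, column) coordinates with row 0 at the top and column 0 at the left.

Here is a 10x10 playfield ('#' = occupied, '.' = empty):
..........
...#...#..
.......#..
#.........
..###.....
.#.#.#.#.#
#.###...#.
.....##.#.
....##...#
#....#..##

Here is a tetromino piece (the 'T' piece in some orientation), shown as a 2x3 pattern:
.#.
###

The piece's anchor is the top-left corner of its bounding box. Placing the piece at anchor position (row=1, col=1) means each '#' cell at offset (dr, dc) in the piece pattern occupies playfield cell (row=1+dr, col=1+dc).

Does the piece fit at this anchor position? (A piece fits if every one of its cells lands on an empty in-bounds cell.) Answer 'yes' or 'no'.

Check each piece cell at anchor (1, 1):
  offset (0,1) -> (1,2): empty -> OK
  offset (1,0) -> (2,1): empty -> OK
  offset (1,1) -> (2,2): empty -> OK
  offset (1,2) -> (2,3): empty -> OK
All cells valid: yes

Answer: yes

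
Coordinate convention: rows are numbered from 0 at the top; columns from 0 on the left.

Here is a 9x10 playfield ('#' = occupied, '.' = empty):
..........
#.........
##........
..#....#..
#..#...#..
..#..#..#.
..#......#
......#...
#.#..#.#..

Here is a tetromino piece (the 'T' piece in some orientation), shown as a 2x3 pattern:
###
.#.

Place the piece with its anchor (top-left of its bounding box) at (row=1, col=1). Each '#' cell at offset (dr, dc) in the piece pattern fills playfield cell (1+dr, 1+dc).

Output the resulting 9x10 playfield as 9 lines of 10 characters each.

Fill (1+0,1+0) = (1,1)
Fill (1+0,1+1) = (1,2)
Fill (1+0,1+2) = (1,3)
Fill (1+1,1+1) = (2,2)

Answer: ..........
####......
###.......
..#....#..
#..#...#..
..#..#..#.
..#......#
......#...
#.#..#.#..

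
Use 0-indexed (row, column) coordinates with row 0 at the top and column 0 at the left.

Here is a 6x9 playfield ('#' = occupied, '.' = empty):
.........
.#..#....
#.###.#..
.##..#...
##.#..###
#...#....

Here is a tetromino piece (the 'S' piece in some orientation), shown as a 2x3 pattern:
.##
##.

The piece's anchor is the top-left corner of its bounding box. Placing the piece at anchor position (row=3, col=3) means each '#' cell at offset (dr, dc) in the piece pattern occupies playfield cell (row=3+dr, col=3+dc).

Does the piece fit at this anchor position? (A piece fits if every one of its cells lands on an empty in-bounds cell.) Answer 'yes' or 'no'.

Check each piece cell at anchor (3, 3):
  offset (0,1) -> (3,4): empty -> OK
  offset (0,2) -> (3,5): occupied ('#') -> FAIL
  offset (1,0) -> (4,3): occupied ('#') -> FAIL
  offset (1,1) -> (4,4): empty -> OK
All cells valid: no

Answer: no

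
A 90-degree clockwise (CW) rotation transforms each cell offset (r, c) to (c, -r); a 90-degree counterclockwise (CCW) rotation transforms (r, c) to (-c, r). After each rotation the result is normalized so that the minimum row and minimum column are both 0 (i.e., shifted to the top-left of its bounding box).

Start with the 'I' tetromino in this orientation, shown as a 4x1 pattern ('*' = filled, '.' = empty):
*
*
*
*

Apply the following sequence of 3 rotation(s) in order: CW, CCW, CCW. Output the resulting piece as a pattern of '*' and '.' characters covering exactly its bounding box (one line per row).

Start:
*
*
*
*
After rotation 1 (CW):
****
After rotation 2 (CCW):
*
*
*
*
After rotation 3 (CCW):
****

Answer: ****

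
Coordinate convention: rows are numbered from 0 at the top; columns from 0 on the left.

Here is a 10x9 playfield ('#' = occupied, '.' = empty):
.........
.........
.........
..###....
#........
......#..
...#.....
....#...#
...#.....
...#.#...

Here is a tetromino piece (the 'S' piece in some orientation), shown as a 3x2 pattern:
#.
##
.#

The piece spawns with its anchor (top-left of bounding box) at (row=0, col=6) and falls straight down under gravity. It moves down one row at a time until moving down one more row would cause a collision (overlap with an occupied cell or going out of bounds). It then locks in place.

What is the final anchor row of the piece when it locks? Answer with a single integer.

Spawn at (row=0, col=6). Try each row:
  row 0: fits
  row 1: fits
  row 2: fits
  row 3: fits
  row 4: blocked -> lock at row 3

Answer: 3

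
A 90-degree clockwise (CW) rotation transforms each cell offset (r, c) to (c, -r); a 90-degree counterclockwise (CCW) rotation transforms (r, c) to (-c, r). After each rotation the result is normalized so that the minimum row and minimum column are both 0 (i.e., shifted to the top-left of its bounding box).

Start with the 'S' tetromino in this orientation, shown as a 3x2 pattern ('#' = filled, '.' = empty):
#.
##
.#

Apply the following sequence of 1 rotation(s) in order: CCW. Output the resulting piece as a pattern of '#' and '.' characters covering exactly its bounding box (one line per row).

Start:
#.
##
.#
After rotation 1 (CCW):
.##
##.

Answer: .##
##.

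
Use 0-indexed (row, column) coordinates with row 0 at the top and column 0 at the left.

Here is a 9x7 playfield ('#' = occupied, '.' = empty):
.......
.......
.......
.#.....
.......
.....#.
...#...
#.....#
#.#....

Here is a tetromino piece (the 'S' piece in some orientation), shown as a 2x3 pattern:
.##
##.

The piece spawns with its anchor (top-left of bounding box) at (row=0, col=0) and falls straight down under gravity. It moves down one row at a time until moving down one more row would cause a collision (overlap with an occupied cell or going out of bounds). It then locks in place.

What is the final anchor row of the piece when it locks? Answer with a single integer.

Answer: 1

Derivation:
Spawn at (row=0, col=0). Try each row:
  row 0: fits
  row 1: fits
  row 2: blocked -> lock at row 1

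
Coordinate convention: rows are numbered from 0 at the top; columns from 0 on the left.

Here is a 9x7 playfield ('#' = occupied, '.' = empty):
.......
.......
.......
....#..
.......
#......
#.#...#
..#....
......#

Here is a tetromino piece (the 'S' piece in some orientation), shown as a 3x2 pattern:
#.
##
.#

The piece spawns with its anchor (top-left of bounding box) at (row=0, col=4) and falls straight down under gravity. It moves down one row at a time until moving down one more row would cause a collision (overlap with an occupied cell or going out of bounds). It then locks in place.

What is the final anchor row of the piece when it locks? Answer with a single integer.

Spawn at (row=0, col=4). Try each row:
  row 0: fits
  row 1: fits
  row 2: blocked -> lock at row 1

Answer: 1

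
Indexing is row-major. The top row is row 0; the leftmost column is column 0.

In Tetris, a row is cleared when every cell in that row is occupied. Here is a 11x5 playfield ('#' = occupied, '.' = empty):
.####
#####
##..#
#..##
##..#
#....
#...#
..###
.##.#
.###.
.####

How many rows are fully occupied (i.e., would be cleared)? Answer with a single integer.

Check each row:
  row 0: 1 empty cell -> not full
  row 1: 0 empty cells -> FULL (clear)
  row 2: 2 empty cells -> not full
  row 3: 2 empty cells -> not full
  row 4: 2 empty cells -> not full
  row 5: 4 empty cells -> not full
  row 6: 3 empty cells -> not full
  row 7: 2 empty cells -> not full
  row 8: 2 empty cells -> not full
  row 9: 2 empty cells -> not full
  row 10: 1 empty cell -> not full
Total rows cleared: 1

Answer: 1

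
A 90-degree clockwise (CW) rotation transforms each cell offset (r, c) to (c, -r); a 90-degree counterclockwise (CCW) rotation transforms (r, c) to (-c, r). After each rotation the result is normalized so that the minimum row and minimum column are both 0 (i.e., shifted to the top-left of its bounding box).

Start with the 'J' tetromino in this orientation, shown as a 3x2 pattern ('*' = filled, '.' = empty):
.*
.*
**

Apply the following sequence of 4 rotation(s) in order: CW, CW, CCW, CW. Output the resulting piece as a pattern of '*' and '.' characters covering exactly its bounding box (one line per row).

Answer: **
*.
*.

Derivation:
Start:
.*
.*
**
After rotation 1 (CW):
*..
***
After rotation 2 (CW):
**
*.
*.
After rotation 3 (CCW):
*..
***
After rotation 4 (CW):
**
*.
*.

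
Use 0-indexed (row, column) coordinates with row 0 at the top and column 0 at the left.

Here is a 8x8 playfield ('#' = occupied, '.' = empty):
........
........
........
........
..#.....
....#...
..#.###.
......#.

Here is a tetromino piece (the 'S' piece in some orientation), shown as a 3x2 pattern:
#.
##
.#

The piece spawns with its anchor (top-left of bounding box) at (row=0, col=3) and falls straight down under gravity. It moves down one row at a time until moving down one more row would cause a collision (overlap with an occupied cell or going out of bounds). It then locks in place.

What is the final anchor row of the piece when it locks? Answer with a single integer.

Spawn at (row=0, col=3). Try each row:
  row 0: fits
  row 1: fits
  row 2: fits
  row 3: blocked -> lock at row 2

Answer: 2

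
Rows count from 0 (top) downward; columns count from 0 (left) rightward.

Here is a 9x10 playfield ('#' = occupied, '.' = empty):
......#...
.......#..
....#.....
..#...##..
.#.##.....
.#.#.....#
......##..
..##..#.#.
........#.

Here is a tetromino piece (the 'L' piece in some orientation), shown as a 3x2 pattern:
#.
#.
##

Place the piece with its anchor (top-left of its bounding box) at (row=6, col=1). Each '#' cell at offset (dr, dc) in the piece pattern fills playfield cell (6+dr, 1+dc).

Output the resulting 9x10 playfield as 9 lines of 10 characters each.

Answer: ......#...
.......#..
....#.....
..#...##..
.#.##.....
.#.#.....#
.#....##..
.###..#.#.
.##.....#.

Derivation:
Fill (6+0,1+0) = (6,1)
Fill (6+1,1+0) = (7,1)
Fill (6+2,1+0) = (8,1)
Fill (6+2,1+1) = (8,2)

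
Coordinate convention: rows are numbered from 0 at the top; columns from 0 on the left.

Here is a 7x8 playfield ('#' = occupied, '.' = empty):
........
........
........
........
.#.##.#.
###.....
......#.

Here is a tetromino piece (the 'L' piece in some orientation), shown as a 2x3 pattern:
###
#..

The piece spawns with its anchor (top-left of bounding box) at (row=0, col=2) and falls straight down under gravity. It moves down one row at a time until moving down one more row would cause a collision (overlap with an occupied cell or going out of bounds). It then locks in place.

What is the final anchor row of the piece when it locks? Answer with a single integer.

Answer: 3

Derivation:
Spawn at (row=0, col=2). Try each row:
  row 0: fits
  row 1: fits
  row 2: fits
  row 3: fits
  row 4: blocked -> lock at row 3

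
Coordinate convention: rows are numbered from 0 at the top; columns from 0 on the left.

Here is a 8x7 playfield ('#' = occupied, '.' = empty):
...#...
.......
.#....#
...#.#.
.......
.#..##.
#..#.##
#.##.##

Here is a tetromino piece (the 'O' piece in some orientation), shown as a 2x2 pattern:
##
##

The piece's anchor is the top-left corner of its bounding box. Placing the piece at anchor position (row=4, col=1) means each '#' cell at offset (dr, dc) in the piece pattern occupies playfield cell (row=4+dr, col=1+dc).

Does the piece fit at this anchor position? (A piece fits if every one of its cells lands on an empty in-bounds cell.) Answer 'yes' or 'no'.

Answer: no

Derivation:
Check each piece cell at anchor (4, 1):
  offset (0,0) -> (4,1): empty -> OK
  offset (0,1) -> (4,2): empty -> OK
  offset (1,0) -> (5,1): occupied ('#') -> FAIL
  offset (1,1) -> (5,2): empty -> OK
All cells valid: no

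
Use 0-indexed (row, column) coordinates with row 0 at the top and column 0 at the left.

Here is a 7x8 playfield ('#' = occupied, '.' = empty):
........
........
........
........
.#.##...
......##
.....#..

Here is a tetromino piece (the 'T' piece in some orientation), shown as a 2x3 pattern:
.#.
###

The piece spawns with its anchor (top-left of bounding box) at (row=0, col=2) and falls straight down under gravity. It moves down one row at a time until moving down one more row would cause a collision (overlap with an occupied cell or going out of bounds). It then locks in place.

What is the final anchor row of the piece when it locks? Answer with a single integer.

Spawn at (row=0, col=2). Try each row:
  row 0: fits
  row 1: fits
  row 2: fits
  row 3: blocked -> lock at row 2

Answer: 2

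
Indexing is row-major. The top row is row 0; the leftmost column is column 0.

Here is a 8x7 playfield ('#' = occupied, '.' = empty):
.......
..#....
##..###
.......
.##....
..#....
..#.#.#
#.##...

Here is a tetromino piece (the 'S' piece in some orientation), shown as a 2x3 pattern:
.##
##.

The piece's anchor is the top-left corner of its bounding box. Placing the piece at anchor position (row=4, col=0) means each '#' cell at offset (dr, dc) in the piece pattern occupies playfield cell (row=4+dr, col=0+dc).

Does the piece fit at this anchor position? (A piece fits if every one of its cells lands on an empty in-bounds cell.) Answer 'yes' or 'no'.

Check each piece cell at anchor (4, 0):
  offset (0,1) -> (4,1): occupied ('#') -> FAIL
  offset (0,2) -> (4,2): occupied ('#') -> FAIL
  offset (1,0) -> (5,0): empty -> OK
  offset (1,1) -> (5,1): empty -> OK
All cells valid: no

Answer: no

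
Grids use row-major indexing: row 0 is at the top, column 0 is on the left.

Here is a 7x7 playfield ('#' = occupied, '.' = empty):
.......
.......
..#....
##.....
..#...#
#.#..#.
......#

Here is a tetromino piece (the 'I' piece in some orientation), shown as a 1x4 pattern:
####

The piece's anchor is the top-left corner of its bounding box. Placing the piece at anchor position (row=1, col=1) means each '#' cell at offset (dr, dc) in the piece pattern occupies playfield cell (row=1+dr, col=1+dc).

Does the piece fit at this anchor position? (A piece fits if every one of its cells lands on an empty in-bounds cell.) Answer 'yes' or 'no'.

Answer: yes

Derivation:
Check each piece cell at anchor (1, 1):
  offset (0,0) -> (1,1): empty -> OK
  offset (0,1) -> (1,2): empty -> OK
  offset (0,2) -> (1,3): empty -> OK
  offset (0,3) -> (1,4): empty -> OK
All cells valid: yes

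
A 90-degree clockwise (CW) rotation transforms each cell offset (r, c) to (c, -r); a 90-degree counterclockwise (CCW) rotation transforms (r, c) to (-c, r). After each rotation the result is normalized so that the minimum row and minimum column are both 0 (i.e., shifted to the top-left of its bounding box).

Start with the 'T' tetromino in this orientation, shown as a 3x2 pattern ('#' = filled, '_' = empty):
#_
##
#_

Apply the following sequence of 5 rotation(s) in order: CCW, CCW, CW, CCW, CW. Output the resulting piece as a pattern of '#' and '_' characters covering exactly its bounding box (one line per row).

Start:
#_
##
#_
After rotation 1 (CCW):
_#_
###
After rotation 2 (CCW):
_#
##
_#
After rotation 3 (CW):
_#_
###
After rotation 4 (CCW):
_#
##
_#
After rotation 5 (CW):
_#_
###

Answer: _#_
###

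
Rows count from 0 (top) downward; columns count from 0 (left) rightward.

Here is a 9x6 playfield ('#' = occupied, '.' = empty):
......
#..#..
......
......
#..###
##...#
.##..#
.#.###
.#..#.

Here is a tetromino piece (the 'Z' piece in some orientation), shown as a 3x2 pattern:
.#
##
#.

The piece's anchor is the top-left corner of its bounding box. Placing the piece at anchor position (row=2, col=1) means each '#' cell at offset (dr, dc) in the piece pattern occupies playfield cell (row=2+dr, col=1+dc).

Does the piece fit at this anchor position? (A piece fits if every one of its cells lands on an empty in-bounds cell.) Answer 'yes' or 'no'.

Check each piece cell at anchor (2, 1):
  offset (0,1) -> (2,2): empty -> OK
  offset (1,0) -> (3,1): empty -> OK
  offset (1,1) -> (3,2): empty -> OK
  offset (2,0) -> (4,1): empty -> OK
All cells valid: yes

Answer: yes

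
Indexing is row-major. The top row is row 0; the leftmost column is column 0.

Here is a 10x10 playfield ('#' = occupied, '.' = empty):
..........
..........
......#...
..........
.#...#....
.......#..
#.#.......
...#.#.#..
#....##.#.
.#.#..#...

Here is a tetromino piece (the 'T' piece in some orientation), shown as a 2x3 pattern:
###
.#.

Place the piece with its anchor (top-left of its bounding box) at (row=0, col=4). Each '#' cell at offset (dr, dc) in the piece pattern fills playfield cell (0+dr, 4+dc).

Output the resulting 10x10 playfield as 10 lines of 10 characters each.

Fill (0+0,4+0) = (0,4)
Fill (0+0,4+1) = (0,5)
Fill (0+0,4+2) = (0,6)
Fill (0+1,4+1) = (1,5)

Answer: ....###...
.....#....
......#...
..........
.#...#....
.......#..
#.#.......
...#.#.#..
#....##.#.
.#.#..#...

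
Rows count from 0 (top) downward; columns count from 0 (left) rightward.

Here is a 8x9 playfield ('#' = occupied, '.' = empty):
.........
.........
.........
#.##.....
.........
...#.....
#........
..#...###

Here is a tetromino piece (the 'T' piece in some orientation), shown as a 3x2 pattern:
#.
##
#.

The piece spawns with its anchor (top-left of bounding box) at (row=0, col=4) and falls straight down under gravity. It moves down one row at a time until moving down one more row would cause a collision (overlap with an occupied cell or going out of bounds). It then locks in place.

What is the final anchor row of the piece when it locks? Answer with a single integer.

Answer: 5

Derivation:
Spawn at (row=0, col=4). Try each row:
  row 0: fits
  row 1: fits
  row 2: fits
  row 3: fits
  row 4: fits
  row 5: fits
  row 6: blocked -> lock at row 5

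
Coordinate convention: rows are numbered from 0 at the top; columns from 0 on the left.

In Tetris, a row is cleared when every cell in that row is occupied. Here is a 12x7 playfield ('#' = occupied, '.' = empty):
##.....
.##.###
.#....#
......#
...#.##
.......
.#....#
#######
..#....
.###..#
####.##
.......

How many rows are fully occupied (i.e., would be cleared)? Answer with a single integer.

Check each row:
  row 0: 5 empty cells -> not full
  row 1: 2 empty cells -> not full
  row 2: 5 empty cells -> not full
  row 3: 6 empty cells -> not full
  row 4: 4 empty cells -> not full
  row 5: 7 empty cells -> not full
  row 6: 5 empty cells -> not full
  row 7: 0 empty cells -> FULL (clear)
  row 8: 6 empty cells -> not full
  row 9: 3 empty cells -> not full
  row 10: 1 empty cell -> not full
  row 11: 7 empty cells -> not full
Total rows cleared: 1

Answer: 1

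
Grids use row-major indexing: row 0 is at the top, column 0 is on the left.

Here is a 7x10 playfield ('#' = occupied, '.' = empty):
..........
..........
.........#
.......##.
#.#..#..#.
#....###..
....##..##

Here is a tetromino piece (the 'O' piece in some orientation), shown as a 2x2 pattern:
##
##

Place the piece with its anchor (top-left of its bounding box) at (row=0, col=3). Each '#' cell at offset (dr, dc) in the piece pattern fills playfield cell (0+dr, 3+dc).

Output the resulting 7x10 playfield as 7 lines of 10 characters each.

Answer: ...##.....
...##.....
.........#
.......##.
#.#..#..#.
#....###..
....##..##

Derivation:
Fill (0+0,3+0) = (0,3)
Fill (0+0,3+1) = (0,4)
Fill (0+1,3+0) = (1,3)
Fill (0+1,3+1) = (1,4)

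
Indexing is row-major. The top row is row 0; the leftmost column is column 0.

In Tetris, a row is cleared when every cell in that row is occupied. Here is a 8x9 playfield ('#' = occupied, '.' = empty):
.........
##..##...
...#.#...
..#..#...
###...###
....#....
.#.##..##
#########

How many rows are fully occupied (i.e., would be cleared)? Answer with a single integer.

Check each row:
  row 0: 9 empty cells -> not full
  row 1: 5 empty cells -> not full
  row 2: 7 empty cells -> not full
  row 3: 7 empty cells -> not full
  row 4: 3 empty cells -> not full
  row 5: 8 empty cells -> not full
  row 6: 4 empty cells -> not full
  row 7: 0 empty cells -> FULL (clear)
Total rows cleared: 1

Answer: 1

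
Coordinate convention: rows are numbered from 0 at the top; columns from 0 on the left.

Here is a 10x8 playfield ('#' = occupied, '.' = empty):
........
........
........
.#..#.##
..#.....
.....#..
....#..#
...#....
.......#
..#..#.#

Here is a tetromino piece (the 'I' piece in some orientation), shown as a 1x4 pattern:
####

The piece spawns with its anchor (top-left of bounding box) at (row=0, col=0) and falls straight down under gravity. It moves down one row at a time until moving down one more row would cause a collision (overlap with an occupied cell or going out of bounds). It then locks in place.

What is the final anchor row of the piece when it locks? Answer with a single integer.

Answer: 2

Derivation:
Spawn at (row=0, col=0). Try each row:
  row 0: fits
  row 1: fits
  row 2: fits
  row 3: blocked -> lock at row 2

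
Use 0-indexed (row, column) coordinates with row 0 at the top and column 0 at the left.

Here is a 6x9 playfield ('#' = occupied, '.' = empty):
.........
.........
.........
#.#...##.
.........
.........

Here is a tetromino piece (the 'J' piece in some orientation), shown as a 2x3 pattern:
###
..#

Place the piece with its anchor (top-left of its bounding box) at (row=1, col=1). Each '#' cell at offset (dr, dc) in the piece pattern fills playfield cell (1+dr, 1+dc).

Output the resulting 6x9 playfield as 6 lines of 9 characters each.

Fill (1+0,1+0) = (1,1)
Fill (1+0,1+1) = (1,2)
Fill (1+0,1+2) = (1,3)
Fill (1+1,1+2) = (2,3)

Answer: .........
.###.....
...#.....
#.#...##.
.........
.........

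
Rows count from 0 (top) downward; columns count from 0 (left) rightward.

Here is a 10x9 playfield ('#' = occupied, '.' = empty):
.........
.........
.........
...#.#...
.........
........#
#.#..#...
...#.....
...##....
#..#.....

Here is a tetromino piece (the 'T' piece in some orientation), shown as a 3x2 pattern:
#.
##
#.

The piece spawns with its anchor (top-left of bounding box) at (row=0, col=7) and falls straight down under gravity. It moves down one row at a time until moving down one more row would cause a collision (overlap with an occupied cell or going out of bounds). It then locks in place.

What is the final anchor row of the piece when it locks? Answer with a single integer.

Spawn at (row=0, col=7). Try each row:
  row 0: fits
  row 1: fits
  row 2: fits
  row 3: fits
  row 4: blocked -> lock at row 3

Answer: 3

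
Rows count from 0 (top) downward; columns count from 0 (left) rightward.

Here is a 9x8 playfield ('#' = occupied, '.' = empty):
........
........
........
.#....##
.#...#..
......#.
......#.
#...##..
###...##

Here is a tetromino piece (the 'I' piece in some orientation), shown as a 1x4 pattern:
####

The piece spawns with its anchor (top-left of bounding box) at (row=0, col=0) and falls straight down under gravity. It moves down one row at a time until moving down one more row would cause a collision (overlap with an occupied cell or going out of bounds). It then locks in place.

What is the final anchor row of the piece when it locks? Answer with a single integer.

Spawn at (row=0, col=0). Try each row:
  row 0: fits
  row 1: fits
  row 2: fits
  row 3: blocked -> lock at row 2

Answer: 2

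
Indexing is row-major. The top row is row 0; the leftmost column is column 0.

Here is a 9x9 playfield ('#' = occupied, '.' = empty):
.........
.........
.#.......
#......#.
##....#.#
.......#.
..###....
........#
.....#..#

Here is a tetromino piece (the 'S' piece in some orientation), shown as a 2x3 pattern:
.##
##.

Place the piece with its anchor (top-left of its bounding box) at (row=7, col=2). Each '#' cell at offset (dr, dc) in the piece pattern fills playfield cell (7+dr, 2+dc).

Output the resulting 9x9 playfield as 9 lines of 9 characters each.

Answer: .........
.........
.#.......
#......#.
##....#.#
.......#.
..###....
...##...#
..##.#..#

Derivation:
Fill (7+0,2+1) = (7,3)
Fill (7+0,2+2) = (7,4)
Fill (7+1,2+0) = (8,2)
Fill (7+1,2+1) = (8,3)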